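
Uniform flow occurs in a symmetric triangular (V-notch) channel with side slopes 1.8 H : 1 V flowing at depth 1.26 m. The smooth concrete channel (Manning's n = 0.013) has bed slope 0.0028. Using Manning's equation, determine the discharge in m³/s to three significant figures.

7.82 m³/s

A = z·y² = 1.8×1.26² = 2.858 m²
P = 2y√(1+z²) = 2×1.26×√(1+1.8²) = 5.189 m
R = A/P = 2.858/5.189 = 0.5507 m
Q = (1/n)·A·R^(2/3)·S^(1/2) = (1/0.013) × 2.858 × 0.5507^(2/3) × 0.0028^(1/2) = 7.815 m³/s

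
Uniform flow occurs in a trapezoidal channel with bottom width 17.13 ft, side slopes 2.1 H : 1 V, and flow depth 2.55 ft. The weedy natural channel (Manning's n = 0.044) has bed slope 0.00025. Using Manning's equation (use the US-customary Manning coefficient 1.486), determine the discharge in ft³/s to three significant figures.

48.2 ft³/s

A = (b + z·y)·y = (17.13 + 2.1×2.55)×2.55 = 57.34 ft²
P = b + 2y√(1+z²) = 17.13 + 2×2.55×√(1+2.1²) = 28.99 ft
R = A/P = 57.34/28.99 = 1.978 ft
Q = (1.486/n)·A·R^(2/3)·S^(1/2) = (1.486/0.044) × 57.34 × 1.978^(2/3) × 0.00025^(1/2) = 48.24 ft³/s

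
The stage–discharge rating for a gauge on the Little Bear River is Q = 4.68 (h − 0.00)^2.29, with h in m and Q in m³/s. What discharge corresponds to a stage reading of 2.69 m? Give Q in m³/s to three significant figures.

45.1 m³/s

Q = 4.68 × (2.69 − 0.00)^2.29 = 4.68 × 2.69^2.29 = 45.12 m³/s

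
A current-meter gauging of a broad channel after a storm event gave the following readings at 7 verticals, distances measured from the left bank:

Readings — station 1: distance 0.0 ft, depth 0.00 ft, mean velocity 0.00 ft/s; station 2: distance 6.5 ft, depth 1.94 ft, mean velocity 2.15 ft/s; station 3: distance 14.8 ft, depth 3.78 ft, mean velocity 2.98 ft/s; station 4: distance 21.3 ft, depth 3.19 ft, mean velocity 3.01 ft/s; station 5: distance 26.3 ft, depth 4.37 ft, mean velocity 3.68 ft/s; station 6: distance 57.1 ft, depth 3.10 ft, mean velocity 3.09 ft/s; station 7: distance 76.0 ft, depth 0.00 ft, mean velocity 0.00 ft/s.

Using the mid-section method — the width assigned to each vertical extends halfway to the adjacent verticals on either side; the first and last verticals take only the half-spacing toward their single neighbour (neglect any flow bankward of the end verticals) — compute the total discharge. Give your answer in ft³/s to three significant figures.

w_2 = (14.8 − 0.0)/2 = 7.4 ft; q_2 = 2.15 × 1.94 × 7.4 = 30.87 ft³/s
w_3 = (21.3 − 6.5)/2 = 7.4 ft; q_3 = 2.98 × 3.78 × 7.4 = 83.36 ft³/s
w_4 = (26.3 − 14.8)/2 = 5.75 ft; q_4 = 3.01 × 3.19 × 5.75 = 55.21 ft³/s
w_5 = (57.1 − 21.3)/2 = 17.9 ft; q_5 = 3.68 × 4.37 × 17.9 = 287.9 ft³/s
w_6 = (76.0 − 26.3)/2 = 24.85 ft; q_6 = 3.09 × 3.10 × 24.85 = 238.0 ft³/s
Stations 1, 7 contribute zero (depth or velocity is 0).
Q = Σ qᵢ = 695.3 ft³/s

695 ft³/s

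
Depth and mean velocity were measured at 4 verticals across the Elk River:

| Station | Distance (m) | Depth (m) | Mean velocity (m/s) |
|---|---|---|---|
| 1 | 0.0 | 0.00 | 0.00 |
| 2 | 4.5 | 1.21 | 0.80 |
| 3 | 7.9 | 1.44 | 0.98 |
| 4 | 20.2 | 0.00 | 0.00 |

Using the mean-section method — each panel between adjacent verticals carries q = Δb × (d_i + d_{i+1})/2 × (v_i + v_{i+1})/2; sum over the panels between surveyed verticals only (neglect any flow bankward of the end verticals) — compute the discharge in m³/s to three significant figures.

9.44 m³/s

Panel 1-2: Δb = 4.5 m, d̄ = (0.00+1.21)/2 = 0.605, v̄ = (0.00+0.80)/2 = 0.4 → q = 4.5×0.605×0.4 = 1.089 m³/s
Panel 2-3: Δb = 3.4 m, d̄ = (1.21+1.44)/2 = 1.325, v̄ = (0.80+0.98)/2 = 0.89 → q = 3.4×1.325×0.89 = 4.009 m³/s
Panel 3-4: Δb = 12.3 m, d̄ = (1.44+0.00)/2 = 0.72, v̄ = (0.98+0.00)/2 = 0.49 → q = 12.3×0.72×0.49 = 4.339 m³/s
Q = Σ q = 9.438 m³/s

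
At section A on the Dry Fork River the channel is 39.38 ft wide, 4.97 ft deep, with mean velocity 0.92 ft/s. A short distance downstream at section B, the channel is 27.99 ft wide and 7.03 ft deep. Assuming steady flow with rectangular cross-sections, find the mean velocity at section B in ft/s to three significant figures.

0.915 ft/s

Q = A₁V₁ = (39.38×4.97) × 0.92 = 180.1 ft³/s
A₂ = 27.99 × 7.03 = 196.8 ft²
V₂ = Q/A₂ = 180.1/196.8 = 0.9151 ft/s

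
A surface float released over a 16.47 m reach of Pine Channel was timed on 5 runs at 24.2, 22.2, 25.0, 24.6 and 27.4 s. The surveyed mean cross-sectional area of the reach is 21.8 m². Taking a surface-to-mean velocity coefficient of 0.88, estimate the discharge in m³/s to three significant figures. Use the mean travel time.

t̄ = (24.2 + 22.2 + 25.0 + 24.6 + 27.4) / 5 = 24.68 s
v_surface = L / t̄ = 16.47 / 24.68 = 0.6673 m/s
v_mean = 0.88 × 0.6673 = 0.5873 m/s
Q = A × v_mean = 21.8 × 0.5873 = 12.80 m³/s

12.8 m³/s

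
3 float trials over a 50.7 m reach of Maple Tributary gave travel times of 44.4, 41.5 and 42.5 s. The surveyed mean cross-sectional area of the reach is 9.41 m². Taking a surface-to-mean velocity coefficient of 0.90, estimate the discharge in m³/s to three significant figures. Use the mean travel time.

10.0 m³/s

t̄ = (44.4 + 41.5 + 42.5) / 3 = 42.8 s
v_surface = L / t̄ = 50.7 / 42.8 = 1.185 m/s
v_mean = 0.90 × 1.185 = 1.066 m/s
Q = A × v_mean = 9.41 × 1.066 = 10.03 m³/s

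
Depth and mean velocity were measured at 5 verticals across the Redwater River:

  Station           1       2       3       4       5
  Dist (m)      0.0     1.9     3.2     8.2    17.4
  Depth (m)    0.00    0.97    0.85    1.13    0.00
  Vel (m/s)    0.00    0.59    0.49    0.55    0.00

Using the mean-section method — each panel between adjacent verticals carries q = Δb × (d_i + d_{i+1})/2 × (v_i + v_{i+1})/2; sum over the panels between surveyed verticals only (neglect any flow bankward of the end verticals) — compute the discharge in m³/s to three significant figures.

Panel 1-2: Δb = 1.9 m, d̄ = (0.00+0.97)/2 = 0.485, v̄ = (0.00+0.59)/2 = 0.295 → q = 1.9×0.485×0.295 = 0.2718 m³/s
Panel 2-3: Δb = 1.3 m, d̄ = (0.97+0.85)/2 = 0.91, v̄ = (0.59+0.49)/2 = 0.54 → q = 1.3×0.91×0.54 = 0.6388 m³/s
Panel 3-4: Δb = 5 m, d̄ = (0.85+1.13)/2 = 0.99, v̄ = (0.49+0.55)/2 = 0.52 → q = 5×0.99×0.52 = 2.574 m³/s
Panel 4-5: Δb = 9.2 m, d̄ = (1.13+0.00)/2 = 0.565, v̄ = (0.55+0.00)/2 = 0.275 → q = 9.2×0.565×0.275 = 1.429 m³/s
Q = Σ q = 4.914 m³/s

4.91 m³/s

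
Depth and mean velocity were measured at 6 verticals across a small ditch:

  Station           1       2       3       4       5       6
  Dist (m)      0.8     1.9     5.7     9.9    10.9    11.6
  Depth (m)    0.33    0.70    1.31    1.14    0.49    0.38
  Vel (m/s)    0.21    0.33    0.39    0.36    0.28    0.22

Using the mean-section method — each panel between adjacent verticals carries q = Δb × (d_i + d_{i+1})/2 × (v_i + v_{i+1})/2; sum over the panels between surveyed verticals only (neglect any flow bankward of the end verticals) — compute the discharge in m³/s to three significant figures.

Panel 1-2: Δb = 1.1 m, d̄ = (0.33+0.70)/2 = 0.515, v̄ = (0.21+0.33)/2 = 0.27 → q = 1.1×0.515×0.27 = 0.1530 m³/s
Panel 2-3: Δb = 3.8 m, d̄ = (0.70+1.31)/2 = 1.005, v̄ = (0.33+0.39)/2 = 0.36 → q = 3.8×1.005×0.36 = 1.375 m³/s
Panel 3-4: Δb = 4.2 m, d̄ = (1.31+1.14)/2 = 1.225, v̄ = (0.39+0.36)/2 = 0.375 → q = 4.2×1.225×0.375 = 1.929 m³/s
Panel 4-5: Δb = 1 m, d̄ = (1.14+0.49)/2 = 0.815, v̄ = (0.36+0.28)/2 = 0.32 → q = 1×0.815×0.32 = 0.2608 m³/s
Panel 5-6: Δb = 0.7 m, d̄ = (0.49+0.38)/2 = 0.435, v̄ = (0.28+0.22)/2 = 0.25 → q = 0.7×0.435×0.25 = 0.07613 m³/s
Q = Σ q = 3.794 m³/s

3.79 m³/s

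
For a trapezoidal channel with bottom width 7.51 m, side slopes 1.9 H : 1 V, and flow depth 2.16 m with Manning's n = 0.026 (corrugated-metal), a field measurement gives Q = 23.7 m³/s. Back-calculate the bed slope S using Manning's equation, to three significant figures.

0.000353

A = (b + z·y)·y = (7.51 + 1.9×2.16)×2.16 = 25.09 m²
P = b + 2y√(1+z²) = 7.51 + 2×2.16×√(1+1.9²) = 16.79 m
R = A/P = 25.09/16.79 = 1.495 m
S = (Q·n / (1·A·R^(2/3)))² = (23.7×0.026 / (1×25.09×1.307))² = 0.0003531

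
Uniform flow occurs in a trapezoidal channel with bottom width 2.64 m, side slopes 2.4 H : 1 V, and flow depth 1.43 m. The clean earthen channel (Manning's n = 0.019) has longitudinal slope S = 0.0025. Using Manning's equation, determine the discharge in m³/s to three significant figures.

20.7 m³/s

A = (b + z·y)·y = (2.64 + 2.4×1.43)×1.43 = 8.683 m²
P = b + 2y√(1+z²) = 2.64 + 2×1.43×√(1+2.4²) = 10.08 m
R = A/P = 8.683/10.08 = 0.8617 m
Q = (1/n)·A·R^(2/3)·S^(1/2) = (1/0.019) × 8.683 × 0.8617^(2/3) × 0.0025^(1/2) = 20.69 m³/s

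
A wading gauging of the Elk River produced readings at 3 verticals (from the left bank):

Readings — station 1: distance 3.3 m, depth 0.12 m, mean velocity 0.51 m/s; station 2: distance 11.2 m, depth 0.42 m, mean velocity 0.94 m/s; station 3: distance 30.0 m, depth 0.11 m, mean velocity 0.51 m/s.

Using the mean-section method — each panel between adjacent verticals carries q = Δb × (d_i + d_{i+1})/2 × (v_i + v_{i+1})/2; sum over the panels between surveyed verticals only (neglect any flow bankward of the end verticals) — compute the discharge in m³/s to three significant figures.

5.16 m³/s

Panel 1-2: Δb = 7.9 m, d̄ = (0.12+0.42)/2 = 0.27, v̄ = (0.51+0.94)/2 = 0.725 → q = 7.9×0.27×0.725 = 1.546 m³/s
Panel 2-3: Δb = 18.8 m, d̄ = (0.42+0.11)/2 = 0.265, v̄ = (0.94+0.51)/2 = 0.725 → q = 18.8×0.265×0.725 = 3.612 m³/s
Q = Σ q = 5.158 m³/s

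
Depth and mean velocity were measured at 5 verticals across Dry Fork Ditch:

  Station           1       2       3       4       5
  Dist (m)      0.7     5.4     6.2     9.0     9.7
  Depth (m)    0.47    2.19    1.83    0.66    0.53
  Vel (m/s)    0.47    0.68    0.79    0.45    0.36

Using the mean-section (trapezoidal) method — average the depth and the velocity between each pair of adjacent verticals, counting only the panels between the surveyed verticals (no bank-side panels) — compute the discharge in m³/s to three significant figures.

7.11 m³/s

Panel 1-2: Δb = 4.7 m, d̄ = (0.47+2.19)/2 = 1.33, v̄ = (0.47+0.68)/2 = 0.575 → q = 4.7×1.33×0.575 = 3.594 m³/s
Panel 2-3: Δb = 0.8 m, d̄ = (2.19+1.83)/2 = 2.01, v̄ = (0.68+0.79)/2 = 0.735 → q = 0.8×2.01×0.735 = 1.182 m³/s
Panel 3-4: Δb = 2.8 m, d̄ = (1.83+0.66)/2 = 1.245, v̄ = (0.79+0.45)/2 = 0.62 → q = 2.8×1.245×0.62 = 2.161 m³/s
Panel 4-5: Δb = 0.7 m, d̄ = (0.66+0.53)/2 = 0.595, v̄ = (0.45+0.36)/2 = 0.405 → q = 0.7×0.595×0.405 = 0.1687 m³/s
Q = Σ q = 7.106 m³/s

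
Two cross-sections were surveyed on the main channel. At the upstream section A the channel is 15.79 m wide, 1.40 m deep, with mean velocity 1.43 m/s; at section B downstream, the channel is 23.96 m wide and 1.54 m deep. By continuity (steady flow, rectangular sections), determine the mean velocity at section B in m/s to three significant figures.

0.857 m/s

Q = A₁V₁ = (15.79×1.40) × 1.43 = 31.61 m³/s
A₂ = 23.96 × 1.54 = 36.90 m²
V₂ = Q/A₂ = 31.61/36.90 = 0.8567 m/s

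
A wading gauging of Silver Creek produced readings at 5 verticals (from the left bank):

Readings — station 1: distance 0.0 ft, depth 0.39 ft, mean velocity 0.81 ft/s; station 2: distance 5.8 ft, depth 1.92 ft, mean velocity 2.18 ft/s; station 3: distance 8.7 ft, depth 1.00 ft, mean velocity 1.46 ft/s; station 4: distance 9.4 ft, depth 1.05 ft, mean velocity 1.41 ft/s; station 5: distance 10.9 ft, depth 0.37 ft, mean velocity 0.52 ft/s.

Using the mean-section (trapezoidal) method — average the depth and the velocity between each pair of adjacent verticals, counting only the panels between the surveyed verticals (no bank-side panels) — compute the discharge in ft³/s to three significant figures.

19.8 ft³/s

Panel 1-2: Δb = 5.8 ft, d̄ = (0.39+1.92)/2 = 1.155, v̄ = (0.81+2.18)/2 = 1.495 → q = 5.8×1.155×1.495 = 10.02 ft³/s
Panel 2-3: Δb = 2.9 ft, d̄ = (1.92+1.00)/2 = 1.46, v̄ = (2.18+1.46)/2 = 1.82 → q = 2.9×1.46×1.82 = 7.706 ft³/s
Panel 3-4: Δb = 0.7 ft, d̄ = (1.00+1.05)/2 = 1.025, v̄ = (1.46+1.41)/2 = 1.435 → q = 0.7×1.025×1.435 = 1.030 ft³/s
Panel 4-5: Δb = 1.5 ft, d̄ = (1.05+0.37)/2 = 0.71, v̄ = (1.41+0.52)/2 = 0.965 → q = 1.5×0.71×0.965 = 1.028 ft³/s
Q = Σ q = 19.78 ft³/s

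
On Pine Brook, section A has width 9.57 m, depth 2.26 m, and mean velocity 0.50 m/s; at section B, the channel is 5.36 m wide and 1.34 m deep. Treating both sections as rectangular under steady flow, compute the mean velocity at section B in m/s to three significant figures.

Q = A₁V₁ = (9.57×2.26) × 0.50 = 10.81 m³/s
A₂ = 5.36 × 1.34 = 7.182 m²
V₂ = Q/A₂ = 10.81/7.182 = 1.506 m/s

1.51 m/s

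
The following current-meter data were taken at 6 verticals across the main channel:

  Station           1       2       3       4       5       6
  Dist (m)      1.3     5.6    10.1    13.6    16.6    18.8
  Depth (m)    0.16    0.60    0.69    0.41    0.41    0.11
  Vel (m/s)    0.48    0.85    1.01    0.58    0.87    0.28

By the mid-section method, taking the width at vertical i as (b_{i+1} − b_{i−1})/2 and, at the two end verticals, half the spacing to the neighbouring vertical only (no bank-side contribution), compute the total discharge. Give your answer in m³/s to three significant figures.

6.93 m³/s

w_1 = (5.6 − 1.3)/2 = 2.15 m; q_1 = 0.48 × 0.16 × 2.15 = 0.1651 m³/s
w_2 = (10.1 − 1.3)/2 = 4.4 m; q_2 = 0.85 × 0.60 × 4.4 = 2.244 m³/s
w_3 = (13.6 − 5.6)/2 = 4 m; q_3 = 1.01 × 0.69 × 4 = 2.788 m³/s
w_4 = (16.6 − 10.1)/2 = 3.25 m; q_4 = 0.58 × 0.41 × 3.25 = 0.7729 m³/s
w_5 = (18.8 − 13.6)/2 = 2.6 m; q_5 = 0.87 × 0.41 × 2.6 = 0.9274 m³/s
w_6 = (18.8 − 16.6)/2 = 1.1 m; q_6 = 0.28 × 0.11 × 1.1 = 0.03388 m³/s
Q = Σ qᵢ = 6.931 m³/s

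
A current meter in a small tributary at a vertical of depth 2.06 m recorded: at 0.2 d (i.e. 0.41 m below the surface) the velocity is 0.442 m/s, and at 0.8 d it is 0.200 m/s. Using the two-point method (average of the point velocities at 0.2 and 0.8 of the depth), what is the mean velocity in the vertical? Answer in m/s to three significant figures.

v̄ = (0.442 + 0.200) / 2 = 0.3210 m/s

0.321 m/s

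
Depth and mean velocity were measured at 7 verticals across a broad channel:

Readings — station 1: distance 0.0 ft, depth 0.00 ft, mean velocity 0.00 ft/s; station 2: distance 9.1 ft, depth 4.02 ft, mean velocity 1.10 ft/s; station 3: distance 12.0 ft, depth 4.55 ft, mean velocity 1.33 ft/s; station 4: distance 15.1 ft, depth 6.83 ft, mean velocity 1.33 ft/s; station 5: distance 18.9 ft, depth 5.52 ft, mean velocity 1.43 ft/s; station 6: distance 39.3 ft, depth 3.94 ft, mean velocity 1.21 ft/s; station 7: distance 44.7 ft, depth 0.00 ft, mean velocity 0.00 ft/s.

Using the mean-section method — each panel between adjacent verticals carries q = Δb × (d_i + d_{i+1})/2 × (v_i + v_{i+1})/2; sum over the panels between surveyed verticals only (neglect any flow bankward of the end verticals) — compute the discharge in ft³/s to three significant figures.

215 ft³/s

Panel 1-2: Δb = 9.1 ft, d̄ = (0.00+4.02)/2 = 2.01, v̄ = (0.00+1.10)/2 = 0.55 → q = 9.1×2.01×0.55 = 10.06 ft³/s
Panel 2-3: Δb = 2.9 ft, d̄ = (4.02+4.55)/2 = 4.285, v̄ = (1.10+1.33)/2 = 1.215 → q = 2.9×4.285×1.215 = 15.10 ft³/s
Panel 3-4: Δb = 3.1 ft, d̄ = (4.55+6.83)/2 = 5.69, v̄ = (1.33+1.33)/2 = 1.33 → q = 3.1×5.69×1.33 = 23.46 ft³/s
Panel 4-5: Δb = 3.8 ft, d̄ = (6.83+5.52)/2 = 6.175, v̄ = (1.33+1.43)/2 = 1.38 → q = 3.8×6.175×1.38 = 32.38 ft³/s
Panel 5-6: Δb = 20.4 ft, d̄ = (5.52+3.94)/2 = 4.73, v̄ = (1.43+1.21)/2 = 1.32 → q = 20.4×4.73×1.32 = 127.4 ft³/s
Panel 6-7: Δb = 5.4 ft, d̄ = (3.94+0.00)/2 = 1.97, v̄ = (1.21+0.00)/2 = 0.605 → q = 5.4×1.97×0.605 = 6.436 ft³/s
Q = Σ q = 214.8 ft³/s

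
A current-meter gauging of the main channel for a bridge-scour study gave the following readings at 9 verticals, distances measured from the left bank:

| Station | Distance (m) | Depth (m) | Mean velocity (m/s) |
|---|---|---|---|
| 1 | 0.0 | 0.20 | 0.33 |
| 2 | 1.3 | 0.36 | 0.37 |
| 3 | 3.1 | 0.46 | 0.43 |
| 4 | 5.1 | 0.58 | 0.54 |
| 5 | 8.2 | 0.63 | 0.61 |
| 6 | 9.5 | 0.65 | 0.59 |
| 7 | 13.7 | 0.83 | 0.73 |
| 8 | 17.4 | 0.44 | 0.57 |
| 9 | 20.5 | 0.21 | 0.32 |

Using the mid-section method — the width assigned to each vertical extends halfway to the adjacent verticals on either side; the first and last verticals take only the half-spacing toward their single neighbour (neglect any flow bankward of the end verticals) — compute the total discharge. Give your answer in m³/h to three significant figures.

w_1 = (1.3 − 0.0)/2 = 0.65 m; q_1 = 0.33 × 0.20 × 0.65 = 0.04290 m³/s
w_2 = (3.1 − 0.0)/2 = 1.55 m; q_2 = 0.37 × 0.36 × 1.55 = 0.2065 m³/s
w_3 = (5.1 − 1.3)/2 = 1.9 m; q_3 = 0.43 × 0.46 × 1.9 = 0.3758 m³/s
w_4 = (8.2 − 3.1)/2 = 2.55 m; q_4 = 0.54 × 0.58 × 2.55 = 0.7987 m³/s
w_5 = (9.5 − 5.1)/2 = 2.2 m; q_5 = 0.61 × 0.63 × 2.2 = 0.8455 m³/s
w_6 = (13.7 − 8.2)/2 = 2.75 m; q_6 = 0.59 × 0.65 × 2.75 = 1.055 m³/s
w_7 = (17.4 − 9.5)/2 = 3.95 m; q_7 = 0.73 × 0.83 × 3.95 = 2.393 m³/s
w_8 = (20.5 − 13.7)/2 = 3.4 m; q_8 = 0.57 × 0.44 × 3.4 = 0.8527 m³/s
w_9 = (20.5 − 17.4)/2 = 1.55 m; q_9 = 0.32 × 0.21 × 1.55 = 0.1042 m³/s
Q = Σ qᵢ = 6.674 m³/s
= 6.674 × 3600 = 24030 m³/h

24000 m³/h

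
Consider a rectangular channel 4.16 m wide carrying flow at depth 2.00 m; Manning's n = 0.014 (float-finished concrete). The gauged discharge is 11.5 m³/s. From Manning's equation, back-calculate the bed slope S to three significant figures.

0.000365

A = b·y = 4.16 × 2.00 = 8.320 m²
P = b + 2y = 4.16 + 2×2.00 = 8.160 m
R = A/P = 8.320/8.160 = 1.020 m
S = (Q·n / (1·A·R^(2/3)))² = (11.5×0.014 / (1×8.320×1.013))² = 0.0003649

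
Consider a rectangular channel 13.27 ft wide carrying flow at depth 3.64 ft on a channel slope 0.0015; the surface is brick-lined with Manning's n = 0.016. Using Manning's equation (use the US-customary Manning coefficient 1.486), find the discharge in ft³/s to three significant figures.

A = b·y = 13.27 × 3.64 = 48.30 ft²
P = b + 2y = 13.27 + 2×3.64 = 20.55 ft
R = A/P = 48.30/20.55 = 2.351 ft
Q = (1.486/n)·A·R^(2/3)·S^(1/2) = (1.486/0.016) × 48.30 × 2.351^(2/3) × 0.0015^(1/2) = 307.2 ft³/s

307 ft³/s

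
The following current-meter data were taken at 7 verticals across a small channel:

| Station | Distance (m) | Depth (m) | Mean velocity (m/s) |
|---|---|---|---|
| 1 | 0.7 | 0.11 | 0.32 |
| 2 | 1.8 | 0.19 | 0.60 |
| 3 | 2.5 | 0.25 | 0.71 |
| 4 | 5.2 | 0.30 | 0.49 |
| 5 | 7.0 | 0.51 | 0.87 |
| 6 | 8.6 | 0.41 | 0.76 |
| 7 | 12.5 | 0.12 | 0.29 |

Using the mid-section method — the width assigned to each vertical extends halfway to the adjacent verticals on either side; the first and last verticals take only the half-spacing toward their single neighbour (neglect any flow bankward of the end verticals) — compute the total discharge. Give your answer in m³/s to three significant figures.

2.43 m³/s

w_1 = (1.8 − 0.7)/2 = 0.55 m; q_1 = 0.32 × 0.11 × 0.55 = 0.01936 m³/s
w_2 = (2.5 − 0.7)/2 = 0.9 m; q_2 = 0.60 × 0.19 × 0.9 = 0.1026 m³/s
w_3 = (5.2 − 1.8)/2 = 1.7 m; q_3 = 0.71 × 0.25 × 1.7 = 0.3018 m³/s
w_4 = (7.0 − 2.5)/2 = 2.25 m; q_4 = 0.49 × 0.30 × 2.25 = 0.3308 m³/s
w_5 = (8.6 − 5.2)/2 = 1.7 m; q_5 = 0.87 × 0.51 × 1.7 = 0.7543 m³/s
w_6 = (12.5 − 7.0)/2 = 2.75 m; q_6 = 0.76 × 0.41 × 2.75 = 0.8569 m³/s
w_7 = (12.5 − 8.6)/2 = 1.95 m; q_7 = 0.29 × 0.12 × 1.95 = 0.06786 m³/s
Q = Σ qᵢ = 2.434 m³/s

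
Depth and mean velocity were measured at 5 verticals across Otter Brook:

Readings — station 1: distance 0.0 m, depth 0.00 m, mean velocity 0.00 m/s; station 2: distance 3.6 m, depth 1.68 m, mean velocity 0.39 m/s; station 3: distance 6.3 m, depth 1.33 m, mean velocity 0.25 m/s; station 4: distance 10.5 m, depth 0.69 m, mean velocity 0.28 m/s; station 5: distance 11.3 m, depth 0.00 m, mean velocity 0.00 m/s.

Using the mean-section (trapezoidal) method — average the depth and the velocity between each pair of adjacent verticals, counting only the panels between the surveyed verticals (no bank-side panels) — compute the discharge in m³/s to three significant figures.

3.05 m³/s

Panel 1-2: Δb = 3.6 m, d̄ = (0.00+1.68)/2 = 0.84, v̄ = (0.00+0.39)/2 = 0.195 → q = 3.6×0.84×0.195 = 0.5897 m³/s
Panel 2-3: Δb = 2.7 m, d̄ = (1.68+1.33)/2 = 1.505, v̄ = (0.39+0.25)/2 = 0.32 → q = 2.7×1.505×0.32 = 1.300 m³/s
Panel 3-4: Δb = 4.2 m, d̄ = (1.33+0.69)/2 = 1.01, v̄ = (0.25+0.28)/2 = 0.265 → q = 4.2×1.01×0.265 = 1.124 m³/s
Panel 4-5: Δb = 0.8 m, d̄ = (0.69+0.00)/2 = 0.345, v̄ = (0.28+0.00)/2 = 0.14 → q = 0.8×0.345×0.14 = 0.03864 m³/s
Q = Σ q = 3.053 m³/s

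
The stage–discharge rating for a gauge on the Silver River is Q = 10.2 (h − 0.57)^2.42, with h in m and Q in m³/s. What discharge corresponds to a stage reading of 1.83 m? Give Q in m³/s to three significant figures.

17.8 m³/s

Q = 10.2 × (1.83 − 0.57)^2.42 = 10.2 × 1.26^2.42 = 17.84 m³/s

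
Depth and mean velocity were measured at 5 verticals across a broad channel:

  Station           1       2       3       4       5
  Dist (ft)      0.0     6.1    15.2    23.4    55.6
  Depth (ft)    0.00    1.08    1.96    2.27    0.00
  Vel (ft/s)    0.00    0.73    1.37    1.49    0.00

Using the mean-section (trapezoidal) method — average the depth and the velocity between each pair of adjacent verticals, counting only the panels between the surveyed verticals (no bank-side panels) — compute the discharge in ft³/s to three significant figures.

Panel 1-2: Δb = 6.1 ft, d̄ = (0.00+1.08)/2 = 0.54, v̄ = (0.00+0.73)/2 = 0.365 → q = 6.1×0.54×0.365 = 1.202 ft³/s
Panel 2-3: Δb = 9.1 ft, d̄ = (1.08+1.96)/2 = 1.52, v̄ = (0.73+1.37)/2 = 1.05 → q = 9.1×1.52×1.05 = 14.52 ft³/s
Panel 3-4: Δb = 8.2 ft, d̄ = (1.96+2.27)/2 = 2.115, v̄ = (1.37+1.49)/2 = 1.43 → q = 8.2×2.115×1.43 = 24.80 ft³/s
Panel 4-5: Δb = 32.2 ft, d̄ = (2.27+0.00)/2 = 1.135, v̄ = (1.49+0.00)/2 = 0.745 → q = 32.2×1.135×0.745 = 27.23 ft³/s
Q = Σ q = 67.75 ft³/s

67.8 ft³/s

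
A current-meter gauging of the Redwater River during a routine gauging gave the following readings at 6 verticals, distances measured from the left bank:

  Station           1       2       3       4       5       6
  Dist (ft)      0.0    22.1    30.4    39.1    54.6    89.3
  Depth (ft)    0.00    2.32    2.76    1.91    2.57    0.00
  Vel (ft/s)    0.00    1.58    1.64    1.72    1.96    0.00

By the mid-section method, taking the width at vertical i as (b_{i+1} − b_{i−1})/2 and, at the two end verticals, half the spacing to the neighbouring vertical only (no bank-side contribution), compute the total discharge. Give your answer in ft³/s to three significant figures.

260 ft³/s

w_2 = (30.4 − 0.0)/2 = 15.2 ft; q_2 = 1.58 × 2.32 × 15.2 = 55.72 ft³/s
w_3 = (39.1 − 22.1)/2 = 8.5 ft; q_3 = 1.64 × 2.76 × 8.5 = 38.47 ft³/s
w_4 = (54.6 − 30.4)/2 = 12.1 ft; q_4 = 1.72 × 1.91 × 12.1 = 39.75 ft³/s
w_5 = (89.3 − 39.1)/2 = 25.1 ft; q_5 = 1.96 × 2.57 × 25.1 = 126.4 ft³/s
Stations 1, 6 contribute zero (depth or velocity is 0).
Q = Σ qᵢ = 260.4 ft³/s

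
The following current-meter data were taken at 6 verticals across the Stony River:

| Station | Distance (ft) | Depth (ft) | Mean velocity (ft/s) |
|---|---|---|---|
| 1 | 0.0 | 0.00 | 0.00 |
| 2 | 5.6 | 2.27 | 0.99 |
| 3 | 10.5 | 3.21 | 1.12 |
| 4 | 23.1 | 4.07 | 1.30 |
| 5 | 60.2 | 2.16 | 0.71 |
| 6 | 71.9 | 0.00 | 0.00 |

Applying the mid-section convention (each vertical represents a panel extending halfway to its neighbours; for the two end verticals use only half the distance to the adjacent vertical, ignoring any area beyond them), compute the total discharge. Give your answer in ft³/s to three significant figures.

212 ft³/s

w_2 = (10.5 − 0.0)/2 = 5.25 ft; q_2 = 0.99 × 2.27 × 5.25 = 11.80 ft³/s
w_3 = (23.1 − 5.6)/2 = 8.75 ft; q_3 = 1.12 × 3.21 × 8.75 = 31.46 ft³/s
w_4 = (60.2 − 10.5)/2 = 24.85 ft; q_4 = 1.30 × 4.07 × 24.85 = 131.5 ft³/s
w_5 = (71.9 − 23.1)/2 = 24.4 ft; q_5 = 0.71 × 2.16 × 24.4 = 37.42 ft³/s
Stations 1, 6 contribute zero (depth or velocity is 0).
Q = Σ qᵢ = 212.2 ft³/s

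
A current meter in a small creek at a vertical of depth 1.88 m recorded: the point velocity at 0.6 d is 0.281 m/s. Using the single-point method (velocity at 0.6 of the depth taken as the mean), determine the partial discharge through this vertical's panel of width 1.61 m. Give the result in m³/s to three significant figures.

v̄ = v₀.₆ = 0.281 m/s
q = v̄ × d × w = 0.2810 × 1.88 × 1.61 = 0.8505 m³/s

0.851 m³/s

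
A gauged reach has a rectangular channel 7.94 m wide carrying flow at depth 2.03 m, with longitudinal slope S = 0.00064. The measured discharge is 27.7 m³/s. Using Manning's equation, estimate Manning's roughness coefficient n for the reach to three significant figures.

A = b·y = 7.94 × 2.03 = 16.12 m²
P = b + 2y = 7.94 + 2×2.03 = 12.00 m
R = A/P = 16.12/12.00 = 1.343 m
n = (1/Q)·A·R^(2/3)·S^(1/2) = (1/27.7) × 16.12 × 1.217 × 0.02530 = 0.01792

0.0179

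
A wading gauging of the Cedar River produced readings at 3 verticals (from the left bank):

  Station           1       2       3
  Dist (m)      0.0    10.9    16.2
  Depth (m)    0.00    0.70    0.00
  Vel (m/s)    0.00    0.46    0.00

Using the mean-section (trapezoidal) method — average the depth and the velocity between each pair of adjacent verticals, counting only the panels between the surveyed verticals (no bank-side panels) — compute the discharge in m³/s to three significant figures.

1.30 m³/s

Panel 1-2: Δb = 10.9 m, d̄ = (0.00+0.70)/2 = 0.35, v̄ = (0.00+0.46)/2 = 0.23 → q = 10.9×0.35×0.23 = 0.8775 m³/s
Panel 2-3: Δb = 5.3 m, d̄ = (0.70+0.00)/2 = 0.35, v̄ = (0.46+0.00)/2 = 0.23 → q = 5.3×0.35×0.23 = 0.4267 m³/s
Q = Σ q = 1.304 m³/s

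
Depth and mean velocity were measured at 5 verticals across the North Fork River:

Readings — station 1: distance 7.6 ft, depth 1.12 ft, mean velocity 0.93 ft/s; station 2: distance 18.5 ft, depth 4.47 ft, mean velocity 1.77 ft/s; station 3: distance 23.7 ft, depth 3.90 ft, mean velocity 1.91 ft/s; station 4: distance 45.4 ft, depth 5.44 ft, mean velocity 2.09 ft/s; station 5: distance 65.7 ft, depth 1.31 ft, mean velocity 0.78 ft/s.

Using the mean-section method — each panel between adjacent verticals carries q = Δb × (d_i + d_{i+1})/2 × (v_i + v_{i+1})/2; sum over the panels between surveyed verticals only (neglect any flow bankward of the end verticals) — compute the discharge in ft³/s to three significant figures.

382 ft³/s

Panel 1-2: Δb = 10.9 ft, d̄ = (1.12+4.47)/2 = 2.795, v̄ = (0.93+1.77)/2 = 1.35 → q = 10.9×2.795×1.35 = 41.13 ft³/s
Panel 2-3: Δb = 5.2 ft, d̄ = (4.47+3.90)/2 = 4.185, v̄ = (1.77+1.91)/2 = 1.84 → q = 5.2×4.185×1.84 = 40.04 ft³/s
Panel 3-4: Δb = 21.7 ft, d̄ = (3.90+5.44)/2 = 4.67, v̄ = (1.91+2.09)/2 = 2 → q = 21.7×4.67×2 = 202.7 ft³/s
Panel 4-5: Δb = 20.3 ft, d̄ = (5.44+1.31)/2 = 3.375, v̄ = (2.09+0.78)/2 = 1.435 → q = 20.3×3.375×1.435 = 98.32 ft³/s
Q = Σ q = 382.2 ft³/s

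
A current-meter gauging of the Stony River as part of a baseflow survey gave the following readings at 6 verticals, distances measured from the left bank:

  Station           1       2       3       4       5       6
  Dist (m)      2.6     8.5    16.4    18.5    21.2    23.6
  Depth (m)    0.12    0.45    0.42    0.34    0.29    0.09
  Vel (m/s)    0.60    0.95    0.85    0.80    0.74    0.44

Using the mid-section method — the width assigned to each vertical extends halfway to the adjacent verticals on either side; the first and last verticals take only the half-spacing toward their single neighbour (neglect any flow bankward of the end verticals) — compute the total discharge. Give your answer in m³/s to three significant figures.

6.19 m³/s

w_1 = (8.5 − 2.6)/2 = 2.95 m; q_1 = 0.60 × 0.12 × 2.95 = 0.2124 m³/s
w_2 = (16.4 − 2.6)/2 = 6.9 m; q_2 = 0.95 × 0.45 × 6.9 = 2.950 m³/s
w_3 = (18.5 − 8.5)/2 = 5 m; q_3 = 0.85 × 0.42 × 5 = 1.785 m³/s
w_4 = (21.2 − 16.4)/2 = 2.4 m; q_4 = 0.80 × 0.34 × 2.4 = 0.6528 m³/s
w_5 = (23.6 − 18.5)/2 = 2.55 m; q_5 = 0.74 × 0.29 × 2.55 = 0.5472 m³/s
w_6 = (23.6 − 21.2)/2 = 1.2 m; q_6 = 0.44 × 0.09 × 1.2 = 0.04752 m³/s
Q = Σ qᵢ = 6.195 m³/s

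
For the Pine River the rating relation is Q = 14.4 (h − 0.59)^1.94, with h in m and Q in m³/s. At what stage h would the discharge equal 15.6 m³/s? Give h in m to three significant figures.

h − h₀ = (Q/C)^(1/b) = (15.6/14.4)^(1/1.94) = 1.042 m
h = 0.59 + 1.042 = 1.632 m

1.63 m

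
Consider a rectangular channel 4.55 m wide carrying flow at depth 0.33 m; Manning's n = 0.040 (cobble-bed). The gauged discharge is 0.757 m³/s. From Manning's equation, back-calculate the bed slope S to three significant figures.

0.00214

A = b·y = 4.55 × 0.33 = 1.502 m²
P = b + 2y = 4.55 + 2×0.33 = 5.210 m
R = A/P = 1.502/5.210 = 0.2882 m
S = (Q·n / (1·A·R^(2/3)))² = (0.757×0.040 / (1×1.502×0.4363))² = 0.002136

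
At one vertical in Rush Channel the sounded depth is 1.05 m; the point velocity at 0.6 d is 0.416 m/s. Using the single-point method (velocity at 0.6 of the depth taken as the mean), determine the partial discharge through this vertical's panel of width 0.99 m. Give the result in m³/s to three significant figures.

v̄ = v₀.₆ = 0.416 m/s
q = v̄ × d × w = 0.4160 × 1.05 × 0.99 = 0.4324 m³/s

0.432 m³/s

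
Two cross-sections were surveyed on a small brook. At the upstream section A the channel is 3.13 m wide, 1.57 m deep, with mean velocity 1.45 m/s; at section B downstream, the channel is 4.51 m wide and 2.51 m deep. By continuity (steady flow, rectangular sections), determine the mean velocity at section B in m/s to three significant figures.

0.629 m/s

Q = A₁V₁ = (3.13×1.57) × 1.45 = 7.125 m³/s
A₂ = 4.51 × 2.51 = 11.32 m²
V₂ = Q/A₂ = 7.125/11.32 = 0.6295 m/s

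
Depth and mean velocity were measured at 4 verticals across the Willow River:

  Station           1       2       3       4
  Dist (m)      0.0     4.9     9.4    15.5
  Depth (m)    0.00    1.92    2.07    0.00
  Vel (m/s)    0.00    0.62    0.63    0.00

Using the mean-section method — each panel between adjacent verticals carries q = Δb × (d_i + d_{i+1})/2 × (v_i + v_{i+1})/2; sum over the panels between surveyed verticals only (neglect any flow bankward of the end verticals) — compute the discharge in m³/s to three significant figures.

9.06 m³/s

Panel 1-2: Δb = 4.9 m, d̄ = (0.00+1.92)/2 = 0.96, v̄ = (0.00+0.62)/2 = 0.31 → q = 4.9×0.96×0.31 = 1.458 m³/s
Panel 2-3: Δb = 4.5 m, d̄ = (1.92+2.07)/2 = 1.995, v̄ = (0.62+0.63)/2 = 0.625 → q = 4.5×1.995×0.625 = 5.611 m³/s
Panel 3-4: Δb = 6.1 m, d̄ = (2.07+0.00)/2 = 1.035, v̄ = (0.63+0.00)/2 = 0.315 → q = 6.1×1.035×0.315 = 1.989 m³/s
Q = Σ q = 9.058 m³/s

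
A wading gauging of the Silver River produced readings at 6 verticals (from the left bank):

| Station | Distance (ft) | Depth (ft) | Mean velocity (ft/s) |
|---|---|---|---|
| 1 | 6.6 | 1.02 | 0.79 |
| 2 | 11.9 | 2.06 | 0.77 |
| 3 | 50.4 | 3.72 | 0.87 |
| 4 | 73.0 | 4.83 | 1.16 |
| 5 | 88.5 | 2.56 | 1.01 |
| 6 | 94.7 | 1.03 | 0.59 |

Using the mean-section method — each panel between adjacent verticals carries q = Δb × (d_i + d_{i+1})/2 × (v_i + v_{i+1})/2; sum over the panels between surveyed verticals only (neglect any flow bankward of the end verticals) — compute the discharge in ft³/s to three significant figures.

267 ft³/s

Panel 1-2: Δb = 5.3 ft, d̄ = (1.02+2.06)/2 = 1.54, v̄ = (0.79+0.77)/2 = 0.78 → q = 5.3×1.54×0.78 = 6.366 ft³/s
Panel 2-3: Δb = 38.5 ft, d̄ = (2.06+3.72)/2 = 2.89, v̄ = (0.77+0.87)/2 = 0.82 → q = 38.5×2.89×0.82 = 91.24 ft³/s
Panel 3-4: Δb = 22.6 ft, d̄ = (3.72+4.83)/2 = 4.275, v̄ = (0.87+1.16)/2 = 1.015 → q = 22.6×4.275×1.015 = 98.06 ft³/s
Panel 4-5: Δb = 15.5 ft, d̄ = (4.83+2.56)/2 = 3.695, v̄ = (1.16+1.01)/2 = 1.085 → q = 15.5×3.695×1.085 = 62.14 ft³/s
Panel 5-6: Δb = 6.2 ft, d̄ = (2.56+1.03)/2 = 1.795, v̄ = (1.01+0.59)/2 = 0.8 → q = 6.2×1.795×0.8 = 8.903 ft³/s
Q = Σ q = 266.7 ft³/s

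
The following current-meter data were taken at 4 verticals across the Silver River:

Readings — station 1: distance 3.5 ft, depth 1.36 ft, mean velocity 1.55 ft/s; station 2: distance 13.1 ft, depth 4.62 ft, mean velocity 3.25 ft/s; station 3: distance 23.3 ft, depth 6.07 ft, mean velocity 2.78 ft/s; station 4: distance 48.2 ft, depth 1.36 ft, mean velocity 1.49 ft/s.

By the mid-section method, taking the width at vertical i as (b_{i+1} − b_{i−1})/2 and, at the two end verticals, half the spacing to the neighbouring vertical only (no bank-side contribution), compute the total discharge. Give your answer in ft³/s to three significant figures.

w_1 = (13.1 − 3.5)/2 = 4.8 ft; q_1 = 1.55 × 1.36 × 4.8 = 10.12 ft³/s
w_2 = (23.3 − 3.5)/2 = 9.9 ft; q_2 = 3.25 × 4.62 × 9.9 = 148.6 ft³/s
w_3 = (48.2 − 13.1)/2 = 17.55 ft; q_3 = 2.78 × 6.07 × 17.55 = 296.1 ft³/s
w_4 = (48.2 − 23.3)/2 = 12.45 ft; q_4 = 1.49 × 1.36 × 12.45 = 25.23 ft³/s
Q = Σ qᵢ = 480.1 ft³/s

480 ft³/s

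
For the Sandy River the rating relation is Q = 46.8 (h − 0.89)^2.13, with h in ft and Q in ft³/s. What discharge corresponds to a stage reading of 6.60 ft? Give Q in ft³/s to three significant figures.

Q = 46.8 × (6.60 − 0.89)^2.13 = 46.8 × 5.71^2.13 = 1914 ft³/s

1910 ft³/s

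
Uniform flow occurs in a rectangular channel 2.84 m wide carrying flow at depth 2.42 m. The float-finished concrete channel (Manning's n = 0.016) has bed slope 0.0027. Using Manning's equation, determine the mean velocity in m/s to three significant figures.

A = b·y = 2.84 × 2.42 = 6.873 m²
P = b + 2y = 2.84 + 2×2.42 = 7.680 m
R = A/P = 6.873/7.680 = 0.8949 m
Q = (1/n)·A·R^(2/3)·S^(1/2) = (1/0.016) × 6.873 × 0.8949^(2/3) × 0.0027^(1/2) = 20.73 m³/s
V = Q/A = 20.73/6.873 = 3.016 m/s

3.02 m/s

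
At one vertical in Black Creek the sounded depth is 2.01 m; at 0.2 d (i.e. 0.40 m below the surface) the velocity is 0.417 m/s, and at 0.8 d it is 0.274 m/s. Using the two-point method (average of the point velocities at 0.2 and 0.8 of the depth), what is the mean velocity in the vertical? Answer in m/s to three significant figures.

v̄ = (0.417 + 0.274) / 2 = 0.3455 m/s

0.346 m/s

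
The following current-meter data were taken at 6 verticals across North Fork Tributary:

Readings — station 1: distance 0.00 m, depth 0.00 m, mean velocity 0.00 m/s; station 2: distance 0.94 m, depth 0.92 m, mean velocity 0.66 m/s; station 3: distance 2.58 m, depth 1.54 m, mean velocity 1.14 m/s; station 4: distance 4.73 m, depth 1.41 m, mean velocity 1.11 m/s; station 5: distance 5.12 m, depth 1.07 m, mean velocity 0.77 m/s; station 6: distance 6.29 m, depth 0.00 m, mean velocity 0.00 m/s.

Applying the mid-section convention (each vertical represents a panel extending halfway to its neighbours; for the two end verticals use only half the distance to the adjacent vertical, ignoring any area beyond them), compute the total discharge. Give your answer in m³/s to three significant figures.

w_2 = (2.58 − 0.00)/2 = 1.29 m; q_2 = 0.66 × 0.92 × 1.29 = 0.7833 m³/s
w_3 = (4.73 − 0.94)/2 = 1.895 m; q_3 = 1.14 × 1.54 × 1.895 = 3.327 m³/s
w_4 = (5.12 − 2.58)/2 = 1.27 m; q_4 = 1.11 × 1.41 × 1.27 = 1.988 m³/s
w_5 = (6.29 − 4.73)/2 = 0.78 m; q_5 = 0.77 × 1.07 × 0.78 = 0.6426 m³/s
Stations 1, 6 contribute zero (depth or velocity is 0).
Q = Σ qᵢ = 6.740 m³/s

6.74 m³/s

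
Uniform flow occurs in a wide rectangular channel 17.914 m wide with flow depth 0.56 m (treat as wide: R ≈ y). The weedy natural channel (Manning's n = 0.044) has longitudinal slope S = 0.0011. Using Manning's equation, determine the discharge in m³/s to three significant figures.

A = b·y = 17.914 × 0.56 = 10.03 m²
Wide channel: R ≈ y = 0.56 m
Q = (1/n)·A·R^(2/3)·S^(1/2) = (1/0.044) × 10.03 × 0.5600^(2/3) × 0.0011^(1/2) = 5.137 m³/s

5.14 m³/s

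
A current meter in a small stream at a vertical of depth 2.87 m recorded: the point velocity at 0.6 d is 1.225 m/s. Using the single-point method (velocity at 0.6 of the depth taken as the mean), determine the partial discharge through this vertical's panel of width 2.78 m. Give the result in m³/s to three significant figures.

v̄ = v₀.₆ = 1.225 m/s
q = v̄ × d × w = 1.225 × 2.87 × 2.78 = 9.774 m³/s

9.77 m³/s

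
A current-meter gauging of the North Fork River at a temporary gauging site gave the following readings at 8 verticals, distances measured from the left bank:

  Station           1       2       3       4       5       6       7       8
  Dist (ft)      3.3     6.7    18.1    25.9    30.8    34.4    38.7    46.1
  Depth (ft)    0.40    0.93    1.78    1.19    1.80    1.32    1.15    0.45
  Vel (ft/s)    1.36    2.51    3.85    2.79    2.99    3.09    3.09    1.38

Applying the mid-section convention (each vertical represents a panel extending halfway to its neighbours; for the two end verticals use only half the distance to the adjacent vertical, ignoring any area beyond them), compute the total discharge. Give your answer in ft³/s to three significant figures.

167 ft³/s

w_1 = (6.7 − 3.3)/2 = 1.7 ft; q_1 = 1.36 × 0.40 × 1.7 = 0.9248 ft³/s
w_2 = (18.1 − 3.3)/2 = 7.4 ft; q_2 = 2.51 × 0.93 × 7.4 = 17.27 ft³/s
w_3 = (25.9 − 6.7)/2 = 9.6 ft; q_3 = 3.85 × 1.78 × 9.6 = 65.79 ft³/s
w_4 = (30.8 − 18.1)/2 = 6.35 ft; q_4 = 2.79 × 1.19 × 6.35 = 21.08 ft³/s
w_5 = (34.4 − 25.9)/2 = 4.25 ft; q_5 = 2.99 × 1.80 × 4.25 = 22.87 ft³/s
w_6 = (38.7 − 30.8)/2 = 3.95 ft; q_6 = 3.09 × 1.32 × 3.95 = 16.11 ft³/s
w_7 = (46.1 − 34.4)/2 = 5.85 ft; q_7 = 3.09 × 1.15 × 5.85 = 20.79 ft³/s
w_8 = (46.1 − 38.7)/2 = 3.7 ft; q_8 = 1.38 × 0.45 × 3.7 = 2.298 ft³/s
Q = Σ qᵢ = 167.1 ft³/s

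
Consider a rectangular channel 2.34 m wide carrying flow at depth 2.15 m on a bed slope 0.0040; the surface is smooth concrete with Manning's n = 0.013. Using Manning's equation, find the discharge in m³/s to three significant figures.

20.3 m³/s

A = b·y = 2.34 × 2.15 = 5.031 m²
P = b + 2y = 2.34 + 2×2.15 = 6.640 m
R = A/P = 5.031/6.640 = 0.7577 m
Q = (1/n)·A·R^(2/3)·S^(1/2) = (1/0.013) × 5.031 × 0.7577^(2/3) × 0.0040^(1/2) = 20.34 m³/s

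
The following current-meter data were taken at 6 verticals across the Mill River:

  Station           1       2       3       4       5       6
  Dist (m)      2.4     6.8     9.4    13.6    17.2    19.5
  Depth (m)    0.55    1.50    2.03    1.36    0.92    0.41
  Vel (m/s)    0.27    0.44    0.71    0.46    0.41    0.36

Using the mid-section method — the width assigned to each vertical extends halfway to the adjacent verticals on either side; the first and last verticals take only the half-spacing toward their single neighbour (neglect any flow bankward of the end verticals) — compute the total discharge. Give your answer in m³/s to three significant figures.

w_1 = (6.8 − 2.4)/2 = 2.2 m; q_1 = 0.27 × 0.55 × 2.2 = 0.3267 m³/s
w_2 = (9.4 − 2.4)/2 = 3.5 m; q_2 = 0.44 × 1.50 × 3.5 = 2.310 m³/s
w_3 = (13.6 − 6.8)/2 = 3.4 m; q_3 = 0.71 × 2.03 × 3.4 = 4.900 m³/s
w_4 = (17.2 − 9.4)/2 = 3.9 m; q_4 = 0.46 × 1.36 × 3.9 = 2.440 m³/s
w_5 = (19.5 − 13.6)/2 = 2.95 m; q_5 = 0.41 × 0.92 × 2.95 = 1.113 m³/s
w_6 = (19.5 − 17.2)/2 = 1.15 m; q_6 = 0.36 × 0.41 × 1.15 = 0.1697 m³/s
Q = Σ qᵢ = 11.26 m³/s

11.3 m³/s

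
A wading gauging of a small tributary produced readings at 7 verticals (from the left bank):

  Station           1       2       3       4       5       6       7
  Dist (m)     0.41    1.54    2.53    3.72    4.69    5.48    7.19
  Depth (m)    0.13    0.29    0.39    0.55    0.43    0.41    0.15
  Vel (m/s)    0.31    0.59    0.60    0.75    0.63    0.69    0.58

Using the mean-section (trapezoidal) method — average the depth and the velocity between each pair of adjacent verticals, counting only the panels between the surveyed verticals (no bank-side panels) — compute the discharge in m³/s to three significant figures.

1.54 m³/s

Panel 1-2: Δb = 1.13 m, d̄ = (0.13+0.29)/2 = 0.21, v̄ = (0.31+0.59)/2 = 0.45 → q = 1.13×0.21×0.45 = 0.1068 m³/s
Panel 2-3: Δb = 0.99 m, d̄ = (0.29+0.39)/2 = 0.34, v̄ = (0.59+0.60)/2 = 0.595 → q = 0.99×0.34×0.595 = 0.2003 m³/s
Panel 3-4: Δb = 1.19 m, d̄ = (0.39+0.55)/2 = 0.47, v̄ = (0.60+0.75)/2 = 0.675 → q = 1.19×0.47×0.675 = 0.3775 m³/s
Panel 4-5: Δb = 0.97 m, d̄ = (0.55+0.43)/2 = 0.49, v̄ = (0.75+0.63)/2 = 0.69 → q = 0.97×0.49×0.69 = 0.3280 m³/s
Panel 5-6: Δb = 0.79 m, d̄ = (0.43+0.41)/2 = 0.42, v̄ = (0.63+0.69)/2 = 0.66 → q = 0.79×0.42×0.66 = 0.2190 m³/s
Panel 6-7: Δb = 1.71 m, d̄ = (0.41+0.15)/2 = 0.28, v̄ = (0.69+0.58)/2 = 0.635 → q = 1.71×0.28×0.635 = 0.3040 m³/s
Q = Σ q = 1.536 m³/s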